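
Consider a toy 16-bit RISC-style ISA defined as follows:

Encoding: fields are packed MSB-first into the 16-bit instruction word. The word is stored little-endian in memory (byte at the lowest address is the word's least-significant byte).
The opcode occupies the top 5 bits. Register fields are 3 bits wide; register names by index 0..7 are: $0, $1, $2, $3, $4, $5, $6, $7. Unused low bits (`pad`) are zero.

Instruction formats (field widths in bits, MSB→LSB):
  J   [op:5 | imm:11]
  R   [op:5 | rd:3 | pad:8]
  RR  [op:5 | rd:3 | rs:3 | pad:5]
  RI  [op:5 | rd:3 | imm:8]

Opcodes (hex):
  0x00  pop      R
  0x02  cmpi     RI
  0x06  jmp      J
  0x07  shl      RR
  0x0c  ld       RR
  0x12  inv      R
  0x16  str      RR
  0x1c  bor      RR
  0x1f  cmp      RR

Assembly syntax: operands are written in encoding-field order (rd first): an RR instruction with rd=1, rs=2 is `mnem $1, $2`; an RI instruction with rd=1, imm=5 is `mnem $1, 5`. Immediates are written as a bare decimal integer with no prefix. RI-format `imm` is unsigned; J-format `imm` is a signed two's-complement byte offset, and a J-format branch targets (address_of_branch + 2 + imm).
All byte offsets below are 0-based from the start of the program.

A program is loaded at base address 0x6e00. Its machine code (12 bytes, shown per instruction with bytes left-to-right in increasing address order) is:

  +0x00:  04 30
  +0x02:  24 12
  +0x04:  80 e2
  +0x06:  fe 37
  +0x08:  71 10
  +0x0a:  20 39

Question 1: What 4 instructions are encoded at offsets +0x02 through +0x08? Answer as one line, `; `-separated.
cmpi $2, 36; bor $2, $4; jmp -2; cmpi $0, 113

[02] 24 12 → 0x1224
  opcode bits[15:11]=0x2: cmpi/RI
  [10:8] rd=2 = $2
  [7:0] imm=36 = 36
[04] 80 e2 → 0xe280
  opcode bits[15:11]=0x1c: bor/RR
  [10:8] rd=2 = $2
  [7:5] rs=4 = $4
[06] fe 37 → 0x37fe
  opcode bits[15:11]=0x6: jmp/J
  [10:0] imm=2046 (s11→-2) = -2
[08] 71 10 → 0x1071
  opcode bits[15:11]=0x2: cmpi/RI
  [10:8] rd=0 = $0
  [7:0] imm=113 = 113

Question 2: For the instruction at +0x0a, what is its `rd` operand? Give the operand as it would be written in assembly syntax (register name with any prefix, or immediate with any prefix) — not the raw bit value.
off 0x0a: read 20 39 as little → 0x3920
  op=0x3920>>11=0x7 ⇒ shl (RR)
  [10:8] rd=1 = $1
  [7:5] rs=1 = $1

$1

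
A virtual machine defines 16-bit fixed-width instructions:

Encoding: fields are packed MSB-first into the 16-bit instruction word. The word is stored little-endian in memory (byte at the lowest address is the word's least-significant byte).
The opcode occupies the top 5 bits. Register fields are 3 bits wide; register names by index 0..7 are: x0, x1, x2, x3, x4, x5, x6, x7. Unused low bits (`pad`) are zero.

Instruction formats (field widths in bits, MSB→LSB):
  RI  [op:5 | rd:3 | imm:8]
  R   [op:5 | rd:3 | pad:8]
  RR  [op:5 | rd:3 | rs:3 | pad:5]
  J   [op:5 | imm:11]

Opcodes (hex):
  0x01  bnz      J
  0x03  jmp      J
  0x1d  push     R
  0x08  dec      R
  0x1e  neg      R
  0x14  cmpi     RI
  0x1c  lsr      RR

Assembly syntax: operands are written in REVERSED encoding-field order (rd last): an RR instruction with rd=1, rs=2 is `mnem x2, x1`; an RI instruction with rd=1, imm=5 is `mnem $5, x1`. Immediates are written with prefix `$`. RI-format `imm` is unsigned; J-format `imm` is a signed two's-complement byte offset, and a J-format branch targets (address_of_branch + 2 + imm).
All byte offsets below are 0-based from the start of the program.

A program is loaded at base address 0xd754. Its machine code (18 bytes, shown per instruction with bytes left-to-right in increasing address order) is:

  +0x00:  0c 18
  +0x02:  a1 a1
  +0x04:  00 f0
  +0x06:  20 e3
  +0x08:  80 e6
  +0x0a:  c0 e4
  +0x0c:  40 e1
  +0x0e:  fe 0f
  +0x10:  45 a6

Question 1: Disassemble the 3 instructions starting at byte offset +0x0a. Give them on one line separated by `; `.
@+0a  little-endian(c0 e4) = 0xe4c0
  opcode bits[15:11]=0x1c: lsr/RR
  [10:8] rd=4 = x4
  [7:5] rs=6 = x6
@+0c  little-endian(40 e1) = 0xe140
  opcode bits[15:11]=0x1c: lsr/RR
  [10:8] rd=1 = x1
  [7:5] rs=2 = x2
@+0e  little-endian(fe 0f) = 0x0ffe
  opcode bits[15:11]=0x1: bnz/J
  [10:0] imm=2046 (s11→-2) = $-2

lsr x6, x4; lsr x2, x1; bnz $-2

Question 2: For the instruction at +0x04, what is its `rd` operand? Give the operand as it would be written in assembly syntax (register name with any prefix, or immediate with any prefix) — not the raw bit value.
x0

[04] 00 f0 → 0xf000
  op=0xf000>>11=0x1e ⇒ neg (R)
  rd@[10:8]=0x0 ⇒ x0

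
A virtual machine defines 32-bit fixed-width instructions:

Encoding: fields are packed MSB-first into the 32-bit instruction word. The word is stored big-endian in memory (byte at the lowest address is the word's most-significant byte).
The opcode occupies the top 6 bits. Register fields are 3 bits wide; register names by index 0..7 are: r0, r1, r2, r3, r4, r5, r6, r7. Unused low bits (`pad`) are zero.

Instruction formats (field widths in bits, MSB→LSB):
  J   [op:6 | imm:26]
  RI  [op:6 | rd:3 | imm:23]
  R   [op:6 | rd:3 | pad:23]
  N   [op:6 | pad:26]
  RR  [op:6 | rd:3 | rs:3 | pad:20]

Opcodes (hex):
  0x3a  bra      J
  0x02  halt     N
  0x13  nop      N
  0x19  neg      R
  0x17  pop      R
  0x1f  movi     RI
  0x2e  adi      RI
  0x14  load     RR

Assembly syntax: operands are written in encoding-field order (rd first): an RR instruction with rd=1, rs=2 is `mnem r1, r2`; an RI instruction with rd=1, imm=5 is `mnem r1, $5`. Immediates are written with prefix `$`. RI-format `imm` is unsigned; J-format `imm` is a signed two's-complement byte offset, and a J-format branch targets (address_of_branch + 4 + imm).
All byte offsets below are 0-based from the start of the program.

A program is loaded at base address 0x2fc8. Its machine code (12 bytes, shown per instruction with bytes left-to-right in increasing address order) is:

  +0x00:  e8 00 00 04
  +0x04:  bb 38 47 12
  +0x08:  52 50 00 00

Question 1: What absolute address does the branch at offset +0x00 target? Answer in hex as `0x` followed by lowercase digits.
0x2fd0

@+00  big-endian(e8 00 00 04) = 0xe8000004
  opcode bits[31:26]=0x3a: bra/J
  imm@[25:0]=0x4 ⇒ $4
  target = base 0x2fc8 + off 0x00 + 4 + imm 4 = 0x2fd0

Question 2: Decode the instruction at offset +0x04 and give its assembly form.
adi r6, $3688210

@+04  big-endian(bb 38 47 12) = 0xbb384712
  opcode bits[31:26]=0x2e: adi/RI
  rd@[25:23]=0x6 ⇒ r6
  imm@[22:0]=0x384712 ⇒ $3688210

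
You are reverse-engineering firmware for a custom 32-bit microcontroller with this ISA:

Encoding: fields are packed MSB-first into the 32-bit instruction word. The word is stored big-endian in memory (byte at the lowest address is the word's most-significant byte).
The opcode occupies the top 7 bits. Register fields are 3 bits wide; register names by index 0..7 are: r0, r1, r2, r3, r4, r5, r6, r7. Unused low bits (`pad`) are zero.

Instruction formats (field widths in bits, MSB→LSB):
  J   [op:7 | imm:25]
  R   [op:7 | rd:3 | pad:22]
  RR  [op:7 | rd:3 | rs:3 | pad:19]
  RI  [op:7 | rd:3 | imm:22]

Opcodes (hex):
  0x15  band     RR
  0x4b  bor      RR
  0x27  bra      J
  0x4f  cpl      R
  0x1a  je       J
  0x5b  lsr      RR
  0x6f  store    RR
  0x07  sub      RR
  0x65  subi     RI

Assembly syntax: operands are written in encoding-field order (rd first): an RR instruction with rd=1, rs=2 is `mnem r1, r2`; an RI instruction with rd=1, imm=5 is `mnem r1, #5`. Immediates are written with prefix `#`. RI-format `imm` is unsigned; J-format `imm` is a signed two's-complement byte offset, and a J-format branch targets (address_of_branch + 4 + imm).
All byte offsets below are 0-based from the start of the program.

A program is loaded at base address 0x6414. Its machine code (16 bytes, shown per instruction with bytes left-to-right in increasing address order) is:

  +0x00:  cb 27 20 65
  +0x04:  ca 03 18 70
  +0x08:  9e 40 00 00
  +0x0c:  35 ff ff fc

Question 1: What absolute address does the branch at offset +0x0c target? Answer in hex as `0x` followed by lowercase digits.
[0c] 35 ff ff fc → 0x35fffffc
  opcode bits[31:25]=0x1a: je/J
  imm@[24:0]=0x1fffffc (s25→-4) ⇒ #-4
  target = base 0x6414 + off 0x0c + 4 + imm -4 = 0x6420

0x6420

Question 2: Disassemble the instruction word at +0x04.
subi r0, #202864

+0x04: ca 03 18 70 ⇒ word 0xca031870 (big)
  opcode bits[31:25]=0x65: subi/RI
  rd@[24:22]=0x0 ⇒ r0
  imm@[21:0]=0x31870 ⇒ #202864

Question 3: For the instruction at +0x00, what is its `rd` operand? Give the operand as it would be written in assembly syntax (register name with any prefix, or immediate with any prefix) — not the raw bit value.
[00] cb 27 20 65 → 0xcb272065
  opcode bits[31:25]=0x65: subi/RI
  rd@[24:22]=0x4 ⇒ r4
  imm@[21:0]=0x272065 ⇒ #2564197

r4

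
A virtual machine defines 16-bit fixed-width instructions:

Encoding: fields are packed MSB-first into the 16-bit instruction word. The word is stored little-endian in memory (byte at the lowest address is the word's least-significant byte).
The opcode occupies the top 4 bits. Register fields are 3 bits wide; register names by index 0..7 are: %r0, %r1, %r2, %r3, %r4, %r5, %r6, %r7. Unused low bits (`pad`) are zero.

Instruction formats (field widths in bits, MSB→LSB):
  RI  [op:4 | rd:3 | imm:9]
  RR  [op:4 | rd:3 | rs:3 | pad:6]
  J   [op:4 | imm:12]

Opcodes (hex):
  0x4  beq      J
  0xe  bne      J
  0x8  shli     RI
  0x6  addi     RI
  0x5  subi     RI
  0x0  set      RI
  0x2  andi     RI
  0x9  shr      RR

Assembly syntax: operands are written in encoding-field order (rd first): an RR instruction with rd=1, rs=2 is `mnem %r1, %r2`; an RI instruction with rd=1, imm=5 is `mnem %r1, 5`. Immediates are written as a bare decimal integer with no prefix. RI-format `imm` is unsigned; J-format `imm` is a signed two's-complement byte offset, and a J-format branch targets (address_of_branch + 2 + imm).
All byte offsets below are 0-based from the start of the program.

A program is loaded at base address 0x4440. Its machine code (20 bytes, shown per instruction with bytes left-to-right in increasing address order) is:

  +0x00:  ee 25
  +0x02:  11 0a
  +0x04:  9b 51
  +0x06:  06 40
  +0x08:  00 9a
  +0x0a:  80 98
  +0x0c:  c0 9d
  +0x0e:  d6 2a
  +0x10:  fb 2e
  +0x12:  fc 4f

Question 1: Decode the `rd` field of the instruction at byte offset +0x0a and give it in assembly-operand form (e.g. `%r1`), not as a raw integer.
%r4

[0a] 80 98 → 0x9880
  opcode bits[15:12]=0x9: shr/RR
  rd@[11:9]=0x4 ⇒ %r4
  rs@[8:6]=0x2 ⇒ %r2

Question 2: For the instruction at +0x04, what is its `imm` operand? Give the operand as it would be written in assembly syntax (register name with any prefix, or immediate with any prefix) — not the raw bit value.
@+04  little-endian(9b 51) = 0x519b
  opcode bits[15:12]=0x5: subi/RI
  rd@[11:9]=0x0 ⇒ %r0
  imm@[8:0]=0x19b ⇒ 411

411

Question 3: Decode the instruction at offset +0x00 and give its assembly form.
andi %r2, 494

[00] ee 25 → 0x25ee
  top 4b → 0x2 → andi [RI]
  [11:9] rd=2 = %r2
  [8:0] imm=494 = 494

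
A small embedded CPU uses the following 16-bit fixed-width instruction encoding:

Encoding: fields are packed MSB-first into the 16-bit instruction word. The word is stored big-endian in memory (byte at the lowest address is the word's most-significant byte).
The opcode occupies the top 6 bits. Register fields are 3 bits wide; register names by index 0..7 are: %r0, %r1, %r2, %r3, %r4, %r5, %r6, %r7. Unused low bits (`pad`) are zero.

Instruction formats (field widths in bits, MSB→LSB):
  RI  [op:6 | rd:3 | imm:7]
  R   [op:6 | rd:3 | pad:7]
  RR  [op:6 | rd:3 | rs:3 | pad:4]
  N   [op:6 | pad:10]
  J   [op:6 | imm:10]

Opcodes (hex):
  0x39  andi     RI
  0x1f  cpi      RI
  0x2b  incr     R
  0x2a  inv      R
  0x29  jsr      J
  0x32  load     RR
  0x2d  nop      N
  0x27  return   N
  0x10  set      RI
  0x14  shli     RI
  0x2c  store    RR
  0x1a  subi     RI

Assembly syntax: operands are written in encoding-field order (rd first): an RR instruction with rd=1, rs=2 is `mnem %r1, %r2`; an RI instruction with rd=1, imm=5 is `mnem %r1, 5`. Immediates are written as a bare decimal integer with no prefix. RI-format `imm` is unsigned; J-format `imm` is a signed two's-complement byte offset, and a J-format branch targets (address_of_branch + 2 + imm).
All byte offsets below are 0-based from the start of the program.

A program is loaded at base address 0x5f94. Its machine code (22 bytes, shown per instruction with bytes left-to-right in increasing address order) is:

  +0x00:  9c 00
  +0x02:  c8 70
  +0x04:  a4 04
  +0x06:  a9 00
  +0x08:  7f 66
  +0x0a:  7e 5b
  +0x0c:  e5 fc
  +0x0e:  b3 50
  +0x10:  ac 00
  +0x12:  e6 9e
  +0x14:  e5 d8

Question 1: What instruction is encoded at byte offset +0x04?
jsr 4

off 0x04: read a4 04 as big → 0xa404
  opcode bits[15:10]=0x29: jsr/J
  [9:0] imm=4 = 4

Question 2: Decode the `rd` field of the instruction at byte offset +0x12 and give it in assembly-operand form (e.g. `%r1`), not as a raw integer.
%r5

off 0x12: read e6 9e as big → 0xe69e
  op=0xe69e>>10=0x39 ⇒ andi (RI)
  rd: (w>>7)&0x7=0x5 → %r5
  imm: (w>>0)&0x7f=0x1e → 30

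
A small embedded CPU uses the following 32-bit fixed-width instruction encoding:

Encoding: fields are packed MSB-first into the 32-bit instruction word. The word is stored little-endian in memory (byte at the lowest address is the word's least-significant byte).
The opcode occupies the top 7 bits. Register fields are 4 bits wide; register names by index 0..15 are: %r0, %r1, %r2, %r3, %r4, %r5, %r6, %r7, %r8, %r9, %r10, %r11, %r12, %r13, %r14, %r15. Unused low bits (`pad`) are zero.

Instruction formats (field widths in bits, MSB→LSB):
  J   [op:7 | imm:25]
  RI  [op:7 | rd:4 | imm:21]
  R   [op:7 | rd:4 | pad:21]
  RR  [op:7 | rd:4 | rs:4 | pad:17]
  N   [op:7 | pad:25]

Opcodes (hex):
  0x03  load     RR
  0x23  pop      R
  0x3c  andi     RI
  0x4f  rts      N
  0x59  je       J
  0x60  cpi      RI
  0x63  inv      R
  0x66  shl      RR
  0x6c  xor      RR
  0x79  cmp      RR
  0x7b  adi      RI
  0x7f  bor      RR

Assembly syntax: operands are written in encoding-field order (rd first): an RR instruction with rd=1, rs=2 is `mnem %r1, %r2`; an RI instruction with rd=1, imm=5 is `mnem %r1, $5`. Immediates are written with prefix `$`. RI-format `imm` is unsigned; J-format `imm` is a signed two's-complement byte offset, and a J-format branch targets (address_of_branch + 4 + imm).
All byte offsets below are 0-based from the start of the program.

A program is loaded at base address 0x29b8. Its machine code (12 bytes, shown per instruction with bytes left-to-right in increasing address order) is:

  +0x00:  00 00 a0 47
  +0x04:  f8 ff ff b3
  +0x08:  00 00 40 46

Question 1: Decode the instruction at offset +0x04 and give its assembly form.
je $-8

[04] f8 ff ff b3 → 0xb3fffff8
  op=0xb3fffff8>>25=0x59 ⇒ je (J)
  [24:0] imm=33554424 (s25→-8) = $-8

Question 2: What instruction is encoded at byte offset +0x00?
pop %r13

[00] 00 00 a0 47 → 0x47a00000
  op=0x47a00000>>25=0x23 ⇒ pop (R)
  rd: (w>>21)&0xf=0xd → %r13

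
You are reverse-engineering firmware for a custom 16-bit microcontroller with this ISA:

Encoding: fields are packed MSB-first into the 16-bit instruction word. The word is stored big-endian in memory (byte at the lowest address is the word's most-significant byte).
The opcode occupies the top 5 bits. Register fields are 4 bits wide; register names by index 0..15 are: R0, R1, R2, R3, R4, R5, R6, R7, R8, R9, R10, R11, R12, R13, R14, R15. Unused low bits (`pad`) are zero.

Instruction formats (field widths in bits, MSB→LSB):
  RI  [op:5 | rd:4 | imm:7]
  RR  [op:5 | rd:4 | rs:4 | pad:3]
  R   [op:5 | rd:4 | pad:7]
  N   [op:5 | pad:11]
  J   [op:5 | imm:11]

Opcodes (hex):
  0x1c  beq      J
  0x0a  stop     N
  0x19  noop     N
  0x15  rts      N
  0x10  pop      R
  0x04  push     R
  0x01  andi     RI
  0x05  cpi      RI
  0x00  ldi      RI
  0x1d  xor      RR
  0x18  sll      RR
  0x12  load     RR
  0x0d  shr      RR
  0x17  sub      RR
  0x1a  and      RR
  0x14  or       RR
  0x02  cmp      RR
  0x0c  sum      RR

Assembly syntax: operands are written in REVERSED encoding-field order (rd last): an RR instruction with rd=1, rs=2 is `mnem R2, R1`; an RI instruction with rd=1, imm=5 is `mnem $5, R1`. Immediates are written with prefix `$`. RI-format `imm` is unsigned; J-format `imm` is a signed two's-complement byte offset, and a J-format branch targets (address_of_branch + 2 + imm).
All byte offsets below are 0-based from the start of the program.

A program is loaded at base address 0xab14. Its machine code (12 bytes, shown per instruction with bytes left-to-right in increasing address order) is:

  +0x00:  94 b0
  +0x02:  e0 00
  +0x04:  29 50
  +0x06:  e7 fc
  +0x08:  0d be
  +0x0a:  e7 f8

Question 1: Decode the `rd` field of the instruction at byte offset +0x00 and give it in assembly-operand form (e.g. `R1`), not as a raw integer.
R9

@+00  big-endian(94 b0) = 0x94b0
  opcode bits[15:11]=0x12: load/RR
  [10:7] rd=9 = R9
  [6:3] rs=6 = R6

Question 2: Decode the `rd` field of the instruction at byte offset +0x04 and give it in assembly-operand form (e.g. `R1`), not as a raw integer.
+0x04: 29 50 ⇒ word 0x2950 (big)
  opcode bits[15:11]=0x5: cpi/RI
  rd@[10:7]=0x2 ⇒ R2
  imm@[6:0]=0x50 ⇒ $80

R2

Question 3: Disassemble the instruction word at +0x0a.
beq $-8

off 0x0a: read e7 f8 as big → 0xe7f8
  top 5b → 0x1c → beq [J]
  imm@[10:0]=0x7f8 (s11→-8) ⇒ $-8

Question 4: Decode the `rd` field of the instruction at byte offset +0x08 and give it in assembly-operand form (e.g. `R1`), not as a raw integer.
R11

@+08  big-endian(0d be) = 0x0dbe
  top 5b → 0x1 → andi [RI]
  rd@[10:7]=0xb ⇒ R11
  imm@[6:0]=0x3e ⇒ $62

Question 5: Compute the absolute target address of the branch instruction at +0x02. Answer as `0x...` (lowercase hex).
0xab18

off 0x02: read e0 00 as big → 0xe000
  top 5b → 0x1c → beq [J]
  [10:0] imm=0 = $0
  target = base 0xab14 + off 0x02 + 2 + imm 0 = 0xab18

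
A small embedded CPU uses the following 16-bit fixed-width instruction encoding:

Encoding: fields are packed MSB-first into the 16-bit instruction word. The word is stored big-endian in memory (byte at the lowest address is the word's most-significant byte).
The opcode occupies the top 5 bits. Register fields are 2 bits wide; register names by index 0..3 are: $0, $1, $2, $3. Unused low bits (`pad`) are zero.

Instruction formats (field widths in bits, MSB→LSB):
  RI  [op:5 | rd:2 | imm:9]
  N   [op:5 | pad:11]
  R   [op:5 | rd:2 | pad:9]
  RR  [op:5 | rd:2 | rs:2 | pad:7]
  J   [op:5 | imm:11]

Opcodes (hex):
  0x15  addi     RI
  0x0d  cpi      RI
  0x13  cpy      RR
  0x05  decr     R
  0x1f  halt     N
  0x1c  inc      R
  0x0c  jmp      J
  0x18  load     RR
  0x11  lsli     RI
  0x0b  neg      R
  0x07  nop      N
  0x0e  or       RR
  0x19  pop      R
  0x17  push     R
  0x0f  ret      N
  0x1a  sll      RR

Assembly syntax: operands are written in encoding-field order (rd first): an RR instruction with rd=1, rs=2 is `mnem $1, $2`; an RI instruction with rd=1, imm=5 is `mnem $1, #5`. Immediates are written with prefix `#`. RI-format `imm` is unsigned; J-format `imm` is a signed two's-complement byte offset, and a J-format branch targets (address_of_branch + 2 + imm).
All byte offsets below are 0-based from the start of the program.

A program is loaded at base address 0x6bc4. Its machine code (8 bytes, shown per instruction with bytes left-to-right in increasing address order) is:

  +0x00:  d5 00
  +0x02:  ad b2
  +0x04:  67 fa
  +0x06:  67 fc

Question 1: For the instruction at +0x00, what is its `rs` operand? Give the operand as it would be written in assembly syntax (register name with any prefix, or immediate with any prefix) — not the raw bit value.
$2

@+00  big-endian(d5 00) = 0xd500
  top 5b → 0x1a → sll [RR]
  rd: (w>>9)&0x3=0x2 → $2
  rs: (w>>7)&0x3=0x2 → $2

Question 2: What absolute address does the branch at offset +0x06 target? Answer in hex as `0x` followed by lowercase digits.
0x6bc8

[06] 67 fc → 0x67fc
  opcode bits[15:11]=0xc: jmp/J
  imm: (w>>0)&0x7ff=0x7fc (s11→-4) → #-4
  target = base 0x6bc4 + off 0x06 + 2 + imm -4 = 0x6bc8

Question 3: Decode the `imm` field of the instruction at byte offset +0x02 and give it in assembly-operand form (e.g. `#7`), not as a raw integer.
#434

[02] ad b2 → 0xadb2
  opcode bits[15:11]=0x15: addi/RI
  rd: (w>>9)&0x3=0x2 → $2
  imm: (w>>0)&0x1ff=0x1b2 → #434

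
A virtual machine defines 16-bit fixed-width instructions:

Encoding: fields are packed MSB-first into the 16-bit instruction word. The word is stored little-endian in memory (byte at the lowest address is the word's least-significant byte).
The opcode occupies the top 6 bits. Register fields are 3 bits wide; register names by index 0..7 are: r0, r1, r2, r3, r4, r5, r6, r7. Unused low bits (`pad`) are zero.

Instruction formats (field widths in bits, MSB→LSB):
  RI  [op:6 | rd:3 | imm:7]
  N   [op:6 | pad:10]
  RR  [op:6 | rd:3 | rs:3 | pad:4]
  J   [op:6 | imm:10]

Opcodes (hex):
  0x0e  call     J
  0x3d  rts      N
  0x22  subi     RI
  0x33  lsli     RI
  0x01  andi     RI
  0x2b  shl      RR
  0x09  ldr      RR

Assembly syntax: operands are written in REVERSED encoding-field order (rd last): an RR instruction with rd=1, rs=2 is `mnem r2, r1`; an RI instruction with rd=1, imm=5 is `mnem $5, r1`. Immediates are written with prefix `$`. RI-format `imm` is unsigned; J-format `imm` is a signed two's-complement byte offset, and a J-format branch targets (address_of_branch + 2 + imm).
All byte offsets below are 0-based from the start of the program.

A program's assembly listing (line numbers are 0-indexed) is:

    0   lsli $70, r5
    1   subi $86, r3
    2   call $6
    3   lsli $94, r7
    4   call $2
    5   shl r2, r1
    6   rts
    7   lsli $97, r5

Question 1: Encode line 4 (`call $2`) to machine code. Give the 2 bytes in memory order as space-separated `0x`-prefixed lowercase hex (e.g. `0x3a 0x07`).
4. call fields op=0xe:6|imm=2:10 → word 3802h → 02 38

0x02 0x38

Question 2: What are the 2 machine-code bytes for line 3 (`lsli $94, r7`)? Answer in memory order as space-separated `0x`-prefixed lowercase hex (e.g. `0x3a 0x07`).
0xde 0xcf

line 3 (lsli): pack op=0x33:6|rd=7:3|imm=94:7 = 0xcfde; little→ de cf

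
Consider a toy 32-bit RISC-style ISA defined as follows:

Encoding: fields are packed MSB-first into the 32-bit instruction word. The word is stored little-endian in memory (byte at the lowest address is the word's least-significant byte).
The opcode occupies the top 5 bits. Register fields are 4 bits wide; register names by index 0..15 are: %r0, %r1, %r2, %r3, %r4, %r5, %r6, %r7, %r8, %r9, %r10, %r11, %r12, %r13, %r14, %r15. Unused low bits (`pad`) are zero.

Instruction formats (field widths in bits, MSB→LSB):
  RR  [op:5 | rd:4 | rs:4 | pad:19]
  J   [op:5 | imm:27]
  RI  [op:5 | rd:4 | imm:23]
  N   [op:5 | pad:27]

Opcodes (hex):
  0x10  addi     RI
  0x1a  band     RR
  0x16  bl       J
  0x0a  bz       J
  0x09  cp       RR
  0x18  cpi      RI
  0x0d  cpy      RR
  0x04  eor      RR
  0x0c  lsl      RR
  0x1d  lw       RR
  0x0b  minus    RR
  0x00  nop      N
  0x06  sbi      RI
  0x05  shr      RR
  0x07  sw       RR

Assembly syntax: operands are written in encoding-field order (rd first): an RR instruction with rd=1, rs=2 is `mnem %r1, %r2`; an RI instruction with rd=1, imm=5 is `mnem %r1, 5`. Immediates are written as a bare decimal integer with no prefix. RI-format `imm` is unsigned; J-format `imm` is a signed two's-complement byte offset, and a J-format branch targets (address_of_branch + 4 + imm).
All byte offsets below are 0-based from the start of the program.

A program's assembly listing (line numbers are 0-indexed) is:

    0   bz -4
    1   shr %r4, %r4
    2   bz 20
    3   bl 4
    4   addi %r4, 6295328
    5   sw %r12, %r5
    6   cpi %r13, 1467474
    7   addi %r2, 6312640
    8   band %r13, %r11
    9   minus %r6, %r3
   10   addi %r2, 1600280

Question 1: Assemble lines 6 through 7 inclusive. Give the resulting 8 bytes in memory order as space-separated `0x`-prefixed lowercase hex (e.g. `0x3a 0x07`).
6. cpi fields op=0x18:5|rd=13:4|imm=1467474:23 → word c6966452h → 52 64 96 c6
7. addi fields op=0x10:5|rd=2:4|imm=6312640:23 → word 816052c0h → c0 52 60 81

0x52 0x64 0x96 0xc6 0xc0 0x52 0x60 0x81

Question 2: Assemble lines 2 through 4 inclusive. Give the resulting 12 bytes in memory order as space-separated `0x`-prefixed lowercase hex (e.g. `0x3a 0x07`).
0x14 0x00 0x00 0x50 0x04 0x00 0x00 0xb0 0x20 0x0f 0x60 0x82

line 2 (bz): pack op=0xa:5|imm=20:27 = 0x50000014; little→ 14 00 00 50
line 3 (bl): pack op=0x16:5|imm=4:27 = 0xb0000004; little→ 04 00 00 b0
line 4 (addi): pack op=0x10:5|rd=4:4|imm=6295328:23 = 0x82600f20; little→ 20 0f 60 82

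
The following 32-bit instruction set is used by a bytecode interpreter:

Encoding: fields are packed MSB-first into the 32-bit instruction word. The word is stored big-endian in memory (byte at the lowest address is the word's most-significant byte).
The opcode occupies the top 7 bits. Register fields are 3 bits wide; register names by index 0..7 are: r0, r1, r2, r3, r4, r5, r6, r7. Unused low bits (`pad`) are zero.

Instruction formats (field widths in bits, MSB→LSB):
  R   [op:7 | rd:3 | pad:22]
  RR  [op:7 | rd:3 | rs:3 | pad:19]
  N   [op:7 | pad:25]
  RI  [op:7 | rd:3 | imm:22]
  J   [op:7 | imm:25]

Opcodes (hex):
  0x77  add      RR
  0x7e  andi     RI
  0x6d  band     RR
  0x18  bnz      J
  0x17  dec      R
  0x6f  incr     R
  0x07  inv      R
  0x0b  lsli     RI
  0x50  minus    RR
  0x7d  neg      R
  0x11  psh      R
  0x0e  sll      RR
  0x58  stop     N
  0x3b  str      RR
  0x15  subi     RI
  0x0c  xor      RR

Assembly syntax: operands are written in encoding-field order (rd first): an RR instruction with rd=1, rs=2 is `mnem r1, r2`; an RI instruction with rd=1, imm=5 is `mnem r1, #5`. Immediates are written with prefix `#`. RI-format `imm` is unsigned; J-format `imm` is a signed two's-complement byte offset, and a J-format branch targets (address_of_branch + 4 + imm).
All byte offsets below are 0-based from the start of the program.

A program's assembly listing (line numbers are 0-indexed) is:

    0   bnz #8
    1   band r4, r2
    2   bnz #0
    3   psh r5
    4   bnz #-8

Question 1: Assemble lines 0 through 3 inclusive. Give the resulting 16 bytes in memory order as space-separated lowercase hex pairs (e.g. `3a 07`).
30 00 00 08 db 10 00 00 30 00 00 00 23 40 00 00

line 0 (bnz): pack op=0x18:7|imm=8:25 = 0x30000008; big→ 30 00 00 08
line 1 (band): pack op=0x6d:7|rd=4:3|rs=2:3|pad=0:19 = 0xdb100000; big→ db 10 00 00
line 2 (bnz): pack op=0x18:7|imm=0:25 = 0x30000000; big→ 30 00 00 00
line 3 (psh): pack op=0x11:7|rd=5:3|pad=0:22 = 0x23400000; big→ 23 40 00 00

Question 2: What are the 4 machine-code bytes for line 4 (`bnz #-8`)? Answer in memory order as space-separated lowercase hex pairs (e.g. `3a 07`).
31 ff ff f8

line 4 (bnz): pack op=0x18:7|imm=-8:25 = 0x31fffff8; big→ 31 ff ff f8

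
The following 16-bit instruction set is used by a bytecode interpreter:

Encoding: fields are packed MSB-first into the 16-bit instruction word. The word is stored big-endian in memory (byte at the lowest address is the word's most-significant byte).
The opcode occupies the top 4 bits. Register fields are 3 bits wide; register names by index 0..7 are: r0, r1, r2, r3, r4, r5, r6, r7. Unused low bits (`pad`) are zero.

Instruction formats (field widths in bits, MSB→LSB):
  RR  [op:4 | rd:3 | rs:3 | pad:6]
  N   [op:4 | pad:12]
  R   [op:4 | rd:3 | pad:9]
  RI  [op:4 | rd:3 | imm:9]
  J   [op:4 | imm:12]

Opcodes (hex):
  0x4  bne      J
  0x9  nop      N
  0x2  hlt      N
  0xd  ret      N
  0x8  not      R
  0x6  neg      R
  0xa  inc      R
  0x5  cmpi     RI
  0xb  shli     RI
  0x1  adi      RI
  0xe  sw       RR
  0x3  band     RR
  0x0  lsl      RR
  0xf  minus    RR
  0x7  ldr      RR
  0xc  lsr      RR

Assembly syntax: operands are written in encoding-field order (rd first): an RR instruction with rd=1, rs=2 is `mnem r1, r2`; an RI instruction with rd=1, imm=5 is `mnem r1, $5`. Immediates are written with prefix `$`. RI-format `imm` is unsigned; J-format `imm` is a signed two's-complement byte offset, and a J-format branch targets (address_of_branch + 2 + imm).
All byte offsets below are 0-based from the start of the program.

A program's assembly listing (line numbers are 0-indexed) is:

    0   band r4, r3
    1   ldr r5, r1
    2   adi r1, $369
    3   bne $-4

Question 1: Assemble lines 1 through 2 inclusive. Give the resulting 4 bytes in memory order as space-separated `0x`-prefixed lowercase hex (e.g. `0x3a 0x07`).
0x7a 0x40 0x13 0x71

L1: ldr op=0x7:4|rd=5:3|rs=1:3|pad=0:6 ⇒ 0x7a40 ⇒ big 7a 40
L2: adi op=0x1:4|rd=1:3|imm=369:9 ⇒ 0x1371 ⇒ big 13 71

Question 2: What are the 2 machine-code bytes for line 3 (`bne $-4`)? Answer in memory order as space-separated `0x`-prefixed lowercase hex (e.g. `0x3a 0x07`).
line 3 (bne): pack op=0x4:4|imm=-4:12 = 0x4ffc; big→ 4f fc

0x4f 0xfc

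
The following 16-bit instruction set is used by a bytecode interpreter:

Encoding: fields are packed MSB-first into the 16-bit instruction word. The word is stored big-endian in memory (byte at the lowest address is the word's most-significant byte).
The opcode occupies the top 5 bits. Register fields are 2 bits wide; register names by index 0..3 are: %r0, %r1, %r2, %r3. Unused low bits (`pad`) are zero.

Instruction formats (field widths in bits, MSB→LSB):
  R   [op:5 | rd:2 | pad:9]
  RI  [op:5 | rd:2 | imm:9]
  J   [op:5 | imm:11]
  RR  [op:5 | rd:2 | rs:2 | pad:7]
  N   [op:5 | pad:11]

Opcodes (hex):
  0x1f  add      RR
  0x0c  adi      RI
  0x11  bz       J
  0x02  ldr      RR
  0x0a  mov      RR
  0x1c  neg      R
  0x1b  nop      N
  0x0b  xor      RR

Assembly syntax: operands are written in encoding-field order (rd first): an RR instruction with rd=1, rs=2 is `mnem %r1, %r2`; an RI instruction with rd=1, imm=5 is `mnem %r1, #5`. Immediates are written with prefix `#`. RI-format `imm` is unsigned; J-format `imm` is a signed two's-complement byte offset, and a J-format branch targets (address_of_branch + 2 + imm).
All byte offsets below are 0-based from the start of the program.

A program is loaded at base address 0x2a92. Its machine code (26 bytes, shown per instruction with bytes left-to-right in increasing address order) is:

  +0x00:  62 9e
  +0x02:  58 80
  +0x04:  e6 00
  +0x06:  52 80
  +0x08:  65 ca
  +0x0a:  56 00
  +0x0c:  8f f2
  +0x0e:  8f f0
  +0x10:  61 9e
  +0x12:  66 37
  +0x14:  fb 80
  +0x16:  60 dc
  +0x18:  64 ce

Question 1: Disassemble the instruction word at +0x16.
adi %r0, #220

+0x16: 60 dc ⇒ word 0x60dc (big)
  top 5b → 0xc → adi [RI]
  rd@[10:9]=0x0 ⇒ %r0
  imm@[8:0]=0xdc ⇒ #220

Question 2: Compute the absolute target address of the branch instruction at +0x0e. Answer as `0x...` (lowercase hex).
+0x0e: 8f f0 ⇒ word 0x8ff0 (big)
  top 5b → 0x11 → bz [J]
  [10:0] imm=2032 (s11→-16) = #-16
  target = base 0x2a92 + off 0x0e + 2 + imm -16 = 0x2a92

0x2a92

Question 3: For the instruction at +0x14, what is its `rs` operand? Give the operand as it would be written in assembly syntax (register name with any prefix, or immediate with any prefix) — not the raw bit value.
off 0x14: read fb 80 as big → 0xfb80
  opcode bits[15:11]=0x1f: add/RR
  rd@[10:9]=0x1 ⇒ %r1
  rs@[8:7]=0x3 ⇒ %r3

%r3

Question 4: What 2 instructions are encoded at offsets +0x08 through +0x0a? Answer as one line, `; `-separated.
adi %r2, #458; mov %r3, %r0

@+08  big-endian(65 ca) = 0x65ca
  op=0x65ca>>11=0xc ⇒ adi (RI)
  rd: (w>>9)&0x3=0x2 → %r2
  imm: (w>>0)&0x1ff=0x1ca → #458
@+0a  big-endian(56 00) = 0x5600
  op=0x5600>>11=0xa ⇒ mov (RR)
  rd: (w>>9)&0x3=0x3 → %r3
  rs: (w>>7)&0x3=0x0 → %r0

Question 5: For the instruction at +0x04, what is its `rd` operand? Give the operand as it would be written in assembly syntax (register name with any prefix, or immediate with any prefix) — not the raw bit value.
%r3

@+04  big-endian(e6 00) = 0xe600
  op=0xe600>>11=0x1c ⇒ neg (R)
  [10:9] rd=3 = %r3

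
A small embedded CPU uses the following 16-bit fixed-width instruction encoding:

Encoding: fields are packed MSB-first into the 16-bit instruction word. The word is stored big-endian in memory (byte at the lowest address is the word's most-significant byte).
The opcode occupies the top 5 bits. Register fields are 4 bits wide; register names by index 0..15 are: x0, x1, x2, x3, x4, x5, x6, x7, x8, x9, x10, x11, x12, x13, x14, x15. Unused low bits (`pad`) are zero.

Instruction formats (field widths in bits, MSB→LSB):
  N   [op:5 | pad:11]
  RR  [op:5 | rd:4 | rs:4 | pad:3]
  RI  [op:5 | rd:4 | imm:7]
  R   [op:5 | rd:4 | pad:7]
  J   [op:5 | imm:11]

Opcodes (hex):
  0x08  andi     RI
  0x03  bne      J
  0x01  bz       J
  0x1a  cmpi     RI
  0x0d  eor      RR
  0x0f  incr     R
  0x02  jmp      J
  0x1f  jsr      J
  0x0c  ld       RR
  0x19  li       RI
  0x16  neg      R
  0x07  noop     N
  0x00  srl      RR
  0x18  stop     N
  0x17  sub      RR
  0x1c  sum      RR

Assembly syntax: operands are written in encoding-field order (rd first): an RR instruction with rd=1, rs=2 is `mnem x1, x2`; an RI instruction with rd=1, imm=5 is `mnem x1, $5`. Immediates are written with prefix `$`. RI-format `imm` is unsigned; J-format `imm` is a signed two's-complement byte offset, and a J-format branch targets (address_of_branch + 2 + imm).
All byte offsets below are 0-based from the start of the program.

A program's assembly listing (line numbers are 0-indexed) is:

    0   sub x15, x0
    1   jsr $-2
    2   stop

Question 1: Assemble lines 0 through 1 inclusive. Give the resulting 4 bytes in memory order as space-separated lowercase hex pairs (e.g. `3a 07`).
0. sub fields op=0x17:5|rd=15:4|rs=0:4|pad=0:3 → word bf80h → bf 80
1. jsr fields op=0x1f:5|imm=-2:11 → word fffeh → ff fe

bf 80 ff fe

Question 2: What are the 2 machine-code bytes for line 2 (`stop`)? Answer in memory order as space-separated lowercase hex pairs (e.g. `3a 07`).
line 2 (stop): pack op=0x18:5|pad=0:11 = 0xc000; big→ c0 00

c0 00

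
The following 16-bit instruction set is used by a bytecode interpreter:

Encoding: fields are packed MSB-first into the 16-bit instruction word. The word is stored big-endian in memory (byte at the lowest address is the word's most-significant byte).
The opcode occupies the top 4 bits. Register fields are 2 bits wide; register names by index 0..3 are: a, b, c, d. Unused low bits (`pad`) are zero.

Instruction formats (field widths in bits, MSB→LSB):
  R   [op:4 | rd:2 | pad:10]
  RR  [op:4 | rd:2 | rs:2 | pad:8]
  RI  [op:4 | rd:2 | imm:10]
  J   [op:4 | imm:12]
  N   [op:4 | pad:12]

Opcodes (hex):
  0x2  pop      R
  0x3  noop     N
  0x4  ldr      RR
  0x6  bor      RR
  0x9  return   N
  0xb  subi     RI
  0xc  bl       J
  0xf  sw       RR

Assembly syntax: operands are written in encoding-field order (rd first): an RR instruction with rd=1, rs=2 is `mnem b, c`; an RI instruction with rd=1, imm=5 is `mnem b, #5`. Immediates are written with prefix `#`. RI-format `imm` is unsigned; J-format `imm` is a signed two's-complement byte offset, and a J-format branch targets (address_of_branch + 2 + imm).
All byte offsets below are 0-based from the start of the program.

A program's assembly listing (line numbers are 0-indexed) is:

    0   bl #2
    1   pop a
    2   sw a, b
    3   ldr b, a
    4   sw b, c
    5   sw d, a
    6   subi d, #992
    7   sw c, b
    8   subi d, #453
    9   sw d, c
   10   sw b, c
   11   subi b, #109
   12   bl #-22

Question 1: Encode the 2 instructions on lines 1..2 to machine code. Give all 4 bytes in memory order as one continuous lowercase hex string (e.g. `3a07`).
line 1 (pop): pack op=0x2:4|rd=0:2|pad=0:10 = 0x2000; big→ 20 00
line 2 (sw): pack op=0xf:4|rd=0:2|rs=1:2|pad=0:8 = 0xf100; big→ f1 00

2000f100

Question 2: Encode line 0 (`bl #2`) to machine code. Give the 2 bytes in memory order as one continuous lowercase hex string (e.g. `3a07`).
c002

0. bl fields op=0xc:4|imm=2:12 → word c002h → c0 02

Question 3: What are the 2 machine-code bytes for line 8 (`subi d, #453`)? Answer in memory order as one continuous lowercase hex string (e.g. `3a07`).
bdc5

line 8 (subi): pack op=0xb:4|rd=3:2|imm=453:10 = 0xbdc5; big→ bd c5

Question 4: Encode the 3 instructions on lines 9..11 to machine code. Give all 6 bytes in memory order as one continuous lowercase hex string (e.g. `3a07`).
line 9 (sw): pack op=0xf:4|rd=3:2|rs=2:2|pad=0:8 = 0xfe00; big→ fe 00
line 10 (sw): pack op=0xf:4|rd=1:2|rs=2:2|pad=0:8 = 0xf600; big→ f6 00
line 11 (subi): pack op=0xb:4|rd=1:2|imm=109:10 = 0xb46d; big→ b4 6d

fe00f600b46d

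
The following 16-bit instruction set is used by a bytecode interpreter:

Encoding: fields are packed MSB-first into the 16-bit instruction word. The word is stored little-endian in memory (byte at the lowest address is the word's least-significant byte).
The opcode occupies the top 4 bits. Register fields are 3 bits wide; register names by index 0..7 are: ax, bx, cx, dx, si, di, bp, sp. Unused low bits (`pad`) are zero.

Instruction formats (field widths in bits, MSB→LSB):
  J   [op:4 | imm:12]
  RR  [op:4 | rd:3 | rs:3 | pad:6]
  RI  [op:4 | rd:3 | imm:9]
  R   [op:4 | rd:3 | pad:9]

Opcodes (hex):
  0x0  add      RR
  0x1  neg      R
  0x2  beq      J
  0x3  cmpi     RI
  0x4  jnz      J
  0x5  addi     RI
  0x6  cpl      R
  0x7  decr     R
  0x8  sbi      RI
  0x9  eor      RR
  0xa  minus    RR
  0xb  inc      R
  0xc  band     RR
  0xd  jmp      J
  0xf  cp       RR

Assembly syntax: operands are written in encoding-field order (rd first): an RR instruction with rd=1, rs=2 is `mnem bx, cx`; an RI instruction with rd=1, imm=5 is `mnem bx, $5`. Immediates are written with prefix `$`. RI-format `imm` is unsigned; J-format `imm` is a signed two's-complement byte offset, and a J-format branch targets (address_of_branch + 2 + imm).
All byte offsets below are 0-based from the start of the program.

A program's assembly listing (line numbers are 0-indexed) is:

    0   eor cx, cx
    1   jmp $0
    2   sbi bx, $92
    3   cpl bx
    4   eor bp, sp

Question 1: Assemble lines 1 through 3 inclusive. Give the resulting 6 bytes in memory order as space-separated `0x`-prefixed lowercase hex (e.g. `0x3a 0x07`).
0x00 0xd0 0x5c 0x82 0x00 0x62

line 1 (jmp): pack op=0xd:4|imm=0:12 = 0xd000; little→ 00 d0
line 2 (sbi): pack op=0x8:4|rd=1:3|imm=92:9 = 0x825c; little→ 5c 82
line 3 (cpl): pack op=0x6:4|rd=1:3|pad=0:9 = 0x6200; little→ 00 62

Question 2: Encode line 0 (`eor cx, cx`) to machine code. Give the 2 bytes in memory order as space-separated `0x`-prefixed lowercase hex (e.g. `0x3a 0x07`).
0x80 0x94

L0: eor op=0x9:4|rd=2:3|rs=2:3|pad=0:6 ⇒ 0x9480 ⇒ little 80 94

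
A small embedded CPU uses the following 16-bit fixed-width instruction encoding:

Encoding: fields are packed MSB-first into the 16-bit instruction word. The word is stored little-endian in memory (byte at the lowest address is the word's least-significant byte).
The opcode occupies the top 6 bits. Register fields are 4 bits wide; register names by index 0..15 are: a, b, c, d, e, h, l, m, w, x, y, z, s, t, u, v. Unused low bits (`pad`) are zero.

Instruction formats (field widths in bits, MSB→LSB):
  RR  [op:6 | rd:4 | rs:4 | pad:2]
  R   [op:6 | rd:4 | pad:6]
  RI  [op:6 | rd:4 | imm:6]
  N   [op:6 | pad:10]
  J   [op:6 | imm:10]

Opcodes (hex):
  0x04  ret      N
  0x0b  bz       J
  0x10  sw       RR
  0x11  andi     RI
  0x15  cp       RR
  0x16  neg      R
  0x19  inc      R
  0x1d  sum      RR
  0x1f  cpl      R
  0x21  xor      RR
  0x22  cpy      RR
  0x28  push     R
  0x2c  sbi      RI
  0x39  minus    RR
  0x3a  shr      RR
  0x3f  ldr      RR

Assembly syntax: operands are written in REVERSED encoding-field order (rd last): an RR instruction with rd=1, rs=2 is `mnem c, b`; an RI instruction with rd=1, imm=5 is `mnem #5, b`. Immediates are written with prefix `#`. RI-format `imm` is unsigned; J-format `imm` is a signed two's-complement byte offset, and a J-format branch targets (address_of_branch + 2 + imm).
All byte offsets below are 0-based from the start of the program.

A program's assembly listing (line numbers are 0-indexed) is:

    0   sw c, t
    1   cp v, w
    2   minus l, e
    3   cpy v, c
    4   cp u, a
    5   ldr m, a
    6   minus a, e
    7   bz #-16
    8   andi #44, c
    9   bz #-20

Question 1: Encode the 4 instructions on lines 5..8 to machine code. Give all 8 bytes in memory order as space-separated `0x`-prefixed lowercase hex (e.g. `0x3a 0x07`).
0x1c 0xfc 0x00 0xe5 0xf0 0x2f 0xac 0x44

5. ldr fields op=0x3f:6|rd=0:4|rs=7:4|pad=0:2 → word fc1ch → 1c fc
6. minus fields op=0x39:6|rd=4:4|rs=0:4|pad=0:2 → word e500h → 00 e5
7. bz fields op=0xb:6|imm=-16:10 → word 2ff0h → f0 2f
8. andi fields op=0x11:6|rd=2:4|imm=44:6 → word 44ach → ac 44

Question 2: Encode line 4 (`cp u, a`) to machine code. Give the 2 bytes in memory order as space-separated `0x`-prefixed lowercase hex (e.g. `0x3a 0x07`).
0x38 0x54

L4: cp op=0x15:6|rd=0:4|rs=14:4|pad=0:2 ⇒ 0x5438 ⇒ little 38 54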